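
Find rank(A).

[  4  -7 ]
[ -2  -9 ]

Row reduction:
R2 <- R2 - (-1/2)*R1:  [     0  -25/2 ]
Row echelon form:
[ 4     -7 ]
[ 0  -25/2 ]
Nonzero rows / pivot columns: 2

rank(A) = 2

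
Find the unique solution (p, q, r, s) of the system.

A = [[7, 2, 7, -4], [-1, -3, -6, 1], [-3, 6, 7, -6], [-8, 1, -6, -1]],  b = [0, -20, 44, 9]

Forward elimination on [A|b]:
R2 <- R2 - (-1/7)*R1:  [     0  -19/7     -5    3/7    -20 ]
R3 <- R3 - (-3/7)*R1:  [     0   48/7     10  -54/7     44 ]
R4 <- R4 - (-8/7)*R1:  [     0   23/7      2  -39/7      9 ]
R3 <- R3 - (-48/19)*R2:  [       0        0   -50/19  -126/19  -124/19 ]
R4 <- R4 - (-23/19)*R2:  [       0        0   -77/19   -96/19  -289/19 ]
R4 <- R4 - (77/50)*R3:  [       0        0        0   129/25  -129/25 ]
Row echelon form:
[ 7      2       7       -4  |        0 ]
[ 0  -19/7      -5      3/7  |      -20 ]
[ 0      0  -50/19  -126/19  |  -124/19 ]
[ 0      0       0   129/25  |  -129/25 ]
Back-substitution:
s = (-129/25) / (129/25) = -1
r = (-124/19 - (-126/19)*(-1)) / (-50/19) = 5
q = (-20 - (-5)*(5) - (3/7)*(-1)) / (-19/7) = -2
p = (0 - (2)*(-2) - (7)*(5) - (-4)*(-1)) / 7 = -5

(-5, -2, 5, -1)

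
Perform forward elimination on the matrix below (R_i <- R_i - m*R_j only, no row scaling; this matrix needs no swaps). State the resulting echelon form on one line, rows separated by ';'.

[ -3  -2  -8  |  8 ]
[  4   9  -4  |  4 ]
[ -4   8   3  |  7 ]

REF = [-3 -2 -8 8; 0 19/3 -44/3 44/3; 0 0 729/19 -539/19]

Forward elimination:
R2 <- R2 - (-4/3)*R1:  [     0   19/3  -44/3   44/3 ]
R3 <- R3 - (4/3)*R1:  [     0   32/3   41/3  -11/3 ]
R3 <- R3 - (32/19)*R2:  [       0        0   729/19  -539/19 ]
Row echelon form:
[ -3    -2      -8  |        8 ]
[  0  19/3   -44/3  |     44/3 ]
[  0     0  729/19  |  -539/19 ]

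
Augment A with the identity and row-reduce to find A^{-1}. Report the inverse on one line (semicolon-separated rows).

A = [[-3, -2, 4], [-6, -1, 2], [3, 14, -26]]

Gauss-Jordan on [A | I]:
R1 <- (1/-3)*R1:  [    1   2/3  -4/3  |  -1/3     0     0 ]
R2 <- R2 - (-6)*R1:  [  0   3  -6  |  -2   1   0 ]
R3 <- R3 - (3)*R1:  [   0   12  -22  |    1    0    1 ]
R2 <- (1/3)*R2:  [    0     1    -2  |  -2/3   1/3     0 ]
R1 <- R1 - (2/3)*R2:  [    1     0     0  |   1/9  -2/9     0 ]
R3 <- R3 - (12)*R2:  [  0   0   2  |   9  -4   1 ]
R3 <- (1/2)*R3:  [   0    0    1  |  9/2   -2  1/2 ]
R2 <- R2 - (-2)*R3:  [     0      1      0  |   25/3  -11/3      1 ]
Right block of [I | A^{-1}] is the inverse:
[  1/9   -2/9    0 ]
[ 25/3  -11/3    1 ]
[  9/2     -2  1/2 ]

inverse = [1/9 -2/9 0; 25/3 -11/3 1; 9/2 -2 1/2]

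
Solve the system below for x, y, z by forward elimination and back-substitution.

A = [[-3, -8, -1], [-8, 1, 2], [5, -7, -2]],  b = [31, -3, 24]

(-1, -3, -4)

Forward elimination on [A|b]:
R2 <- R2 - (8/3)*R1:  [      0    67/3    14/3  -257/3 ]
R3 <- R3 - (-5/3)*R1:  [     0  -61/3  -11/3  227/3 ]
R3 <- R3 - (-61/67)*R2:  [       0        0    39/67  -156/67 ]
Row echelon form:
[ -3    -8     -1  |       31 ]
[  0  67/3   14/3  |   -257/3 ]
[  0     0  39/67  |  -156/67 ]
Back-substitution:
z = (-156/67) / (39/67) = -4
y = (-257/3 - (14/3)*(-4)) / (67/3) = -3
x = (31 - (-8)*(-3) - (-1)*(-4)) / -3 = -1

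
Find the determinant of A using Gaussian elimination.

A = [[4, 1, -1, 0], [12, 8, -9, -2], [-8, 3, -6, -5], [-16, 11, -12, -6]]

det(A) = 120

Forward elimination:
R2 <- R2 - (3)*R1:  [  0   5  -6  -2 ]
R3 <- R3 - (-2)*R1:  [  0   5  -8  -5 ]
R4 <- R4 - (-4)*R1:  [   0   15  -16   -6 ]
R3 <- R3 - (1)*R2:  [  0   0  -2  -3 ]
R4 <- R4 - (3)*R2:  [ 0  0  2  0 ]
R4 <- R4 - (-1)*R3:  [  0   0   0  -3 ]
Upper-triangular form:
[ 4  1  -1   0 ]
[ 0  5  -6  -2 ]
[ 0  0  -2  -3 ]
[ 0  0   0  -3 ]
det(A) = (-1)^0 * (4) * (5) * (-2) * (-3) = 120  (0 row swaps -> sign +1)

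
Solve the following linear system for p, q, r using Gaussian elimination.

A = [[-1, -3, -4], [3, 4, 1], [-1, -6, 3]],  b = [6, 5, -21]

(0, 2, -3)

Forward elimination on [A|b]:
R2 <- R2 - (-3)*R1:  [   0   -5  -11   23 ]
R3 <- R3 - (1)*R1:  [   0   -3    7  -27 ]
R3 <- R3 - (3/5)*R2:  [      0       0    68/5  -204/5 ]
Row echelon form:
[ -1  -3    -4  |       6 ]
[  0  -5   -11  |      23 ]
[  0   0  68/5  |  -204/5 ]
Back-substitution:
r = (-204/5) / (68/5) = -3
q = (23 - (-11)*(-3)) / -5 = 2
p = (6 - (-3)*(2) - (-4)*(-3)) / -1 = 0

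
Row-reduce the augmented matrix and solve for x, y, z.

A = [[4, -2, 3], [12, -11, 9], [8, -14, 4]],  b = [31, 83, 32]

Forward elimination on [A|b]:
R2 <- R2 - (3)*R1:  [   0   -5    0  -10 ]
R3 <- R3 - (2)*R1:  [   0  -10   -2  -30 ]
R3 <- R3 - (2)*R2:  [   0    0   -2  -10 ]
Row echelon form:
[ 4  -2   3  |   31 ]
[ 0  -5   0  |  -10 ]
[ 0   0  -2  |  -10 ]
Back-substitution:
z = (-10) / -2 = 5
y = (-10) / -5 = 2
x = (31 - (-2)*(2) - (3)*(5)) / 4 = 5

(5, 2, 5)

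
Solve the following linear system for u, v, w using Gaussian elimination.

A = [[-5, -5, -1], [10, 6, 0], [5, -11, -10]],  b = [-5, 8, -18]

(2, -2, 5)

Forward elimination on [A|b]:
R2 <- R2 - (-2)*R1:  [  0  -4  -2  -2 ]
R3 <- R3 - (-1)*R1:  [   0  -16  -11  -23 ]
R3 <- R3 - (4)*R2:  [   0    0   -3  -15 ]
Row echelon form:
[ -5  -5  -1  |   -5 ]
[  0  -4  -2  |   -2 ]
[  0   0  -3  |  -15 ]
Back-substitution:
w = (-15) / -3 = 5
v = (-2 - (-2)*(5)) / -4 = -2
u = (-5 - (-5)*(-2) - (-1)*(5)) / -5 = 2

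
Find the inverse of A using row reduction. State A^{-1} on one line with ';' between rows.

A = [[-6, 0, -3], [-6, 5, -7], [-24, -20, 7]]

Gauss-Jordan on [A | I]:
R1 <- (1/-6)*R1:  [    1     0   1/2  |  -1/6     0     0 ]
R2 <- R2 - (-6)*R1:  [  0   5  -4  |  -1   1   0 ]
R3 <- R3 - (-24)*R1:  [   0  -20   19  |   -4    0    1 ]
R2 <- (1/5)*R2:  [    0     1  -4/5  |  -1/5   1/5     0 ]
R3 <- R3 - (-20)*R2:  [  0   0   3  |  -8   4   1 ]
R3 <- (1/3)*R3:  [    0     0     1  |  -8/3   4/3   1/3 ]
R1 <- R1 - (1/2)*R3:  [    1     0     0  |   7/6  -2/3  -1/6 ]
R2 <- R2 - (-4/5)*R3:  [     0      1      0  |   -7/3  19/15   4/15 ]
Right block of [I | A^{-1}] is the inverse:
[  7/6   -2/3  -1/6 ]
[ -7/3  19/15  4/15 ]
[ -8/3    4/3   1/3 ]

inverse = [7/6 -2/3 -1/6; -7/3 19/15 4/15; -8/3 4/3 1/3]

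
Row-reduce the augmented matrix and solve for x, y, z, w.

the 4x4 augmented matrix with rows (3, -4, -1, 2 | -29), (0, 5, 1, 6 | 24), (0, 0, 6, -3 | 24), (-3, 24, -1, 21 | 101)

Forward elimination on [A|b]:
R4 <- R4 - (-1)*R1:  [  0  20  -2  23  72 ]
R4 <- R4 - (4)*R2:  [   0    0   -6   -1  -24 ]
R4 <- R4 - (-1)*R3:  [  0   0   0  -4   0 ]
Row echelon form:
[ 3  -4  -1   2  |  -29 ]
[ 0   5   1   6  |   24 ]
[ 0   0   6  -3  |   24 ]
[ 0   0   0  -4  |    0 ]
Back-substitution:
w = (0) / -4 = 0
z = (24 - (-3)*(0)) / 6 = 4
y = (24 - (1)*(4) - (6)*(0)) / 5 = 4
x = (-29 - (-4)*(4) - (-1)*(4) - (2)*(0)) / 3 = -3

(-3, 4, 4, 0)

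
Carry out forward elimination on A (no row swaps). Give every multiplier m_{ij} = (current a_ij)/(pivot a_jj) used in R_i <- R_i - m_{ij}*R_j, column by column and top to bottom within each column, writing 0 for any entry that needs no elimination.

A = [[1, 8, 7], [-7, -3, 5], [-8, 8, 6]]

Forward elimination:
R2 <- R2 - (-7)*R1:  [  0  53  54 ]
R3 <- R3 - (-8)*R1:  [  0  72  62 ]
R3 <- R3 - (72/53)*R2:  [       0        0  -602/53 ]
Multipliers (in order of application): m_{21} = -7, m_{31} = -8, m_{32} = 72/53

multipliers: -7, -8, 72/53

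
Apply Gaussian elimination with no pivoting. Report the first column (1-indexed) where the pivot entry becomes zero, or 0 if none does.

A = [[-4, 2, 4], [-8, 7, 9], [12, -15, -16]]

first zero-pivot column = 0

Naive forward elimination:
R2 <- R2 - (2)*R1:  [ 0  3  1 ]
R3 <- R3 - (-3)*R1:  [  0  -9  -4 ]
R3 <- R3 - (-3)*R2:  [  0   0  -1 ]
All pivots nonzero; naive elimination completes without hitting a zero pivot.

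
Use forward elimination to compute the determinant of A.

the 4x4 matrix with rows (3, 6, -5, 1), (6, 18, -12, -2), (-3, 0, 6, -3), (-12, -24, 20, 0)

Forward elimination:
R2 <- R2 - (2)*R1:  [  0   6  -2  -4 ]
R3 <- R3 - (-1)*R1:  [  0   6   1  -2 ]
R4 <- R4 - (-4)*R1:  [ 0  0  0  4 ]
R3 <- R3 - (1)*R2:  [ 0  0  3  2 ]
Upper-triangular form:
[ 3  6  -5   1 ]
[ 0  6  -2  -4 ]
[ 0  0   3   2 ]
[ 0  0   0   4 ]
det(A) = (-1)^0 * (3) * (6) * (3) * (4) = 216  (0 row swaps -> sign +1)

det(A) = 216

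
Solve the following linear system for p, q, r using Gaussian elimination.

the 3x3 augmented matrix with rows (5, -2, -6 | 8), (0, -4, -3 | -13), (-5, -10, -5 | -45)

(2, 4, -1)

Forward elimination on [A|b]:
R3 <- R3 - (-1)*R1:  [   0  -12  -11  -37 ]
R3 <- R3 - (3)*R2:  [  0   0  -2   2 ]
Row echelon form:
[ 5  -2  -6  |    8 ]
[ 0  -4  -3  |  -13 ]
[ 0   0  -2  |    2 ]
Back-substitution:
r = (2) / -2 = -1
q = (-13 - (-3)*(-1)) / -4 = 4
p = (8 - (-2)*(4) - (-6)*(-1)) / 5 = 2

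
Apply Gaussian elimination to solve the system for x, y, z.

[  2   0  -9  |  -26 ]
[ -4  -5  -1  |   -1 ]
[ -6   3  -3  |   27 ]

(-4, 3, 2)

Forward elimination on [A|b]:
R2 <- R2 - (-2)*R1:  [   0   -5  -19  -53 ]
R3 <- R3 - (-3)*R1:  [   0    3  -30  -51 ]
R3 <- R3 - (-3/5)*R2:  [      0       0  -207/5  -414/5 ]
Row echelon form:
[ 2   0      -9  |     -26 ]
[ 0  -5     -19  |     -53 ]
[ 0   0  -207/5  |  -414/5 ]
Back-substitution:
z = (-414/5) / (-207/5) = 2
y = (-53 - (-19)*(2)) / -5 = 3
x = (-26 - (-9)*(2)) / 2 = -4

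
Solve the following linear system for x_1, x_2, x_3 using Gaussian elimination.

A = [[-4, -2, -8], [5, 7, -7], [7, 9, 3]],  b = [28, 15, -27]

Forward elimination on [A|b]:
R2 <- R2 - (-5/4)*R1:  [   0  9/2  -17   50 ]
R3 <- R3 - (-7/4)*R1:  [    0  11/2   -11    22 ]
R3 <- R3 - (11/9)*R2:  [      0       0    88/9  -352/9 ]
Row echelon form:
[ -4   -2    -8  |      28 ]
[  0  9/2   -17  |      50 ]
[  0    0  88/9  |  -352/9 ]
Back-substitution:
x_3 = (-352/9) / (88/9) = -4
x_2 = (50 - (-17)*(-4)) / (9/2) = -4
x_1 = (28 - (-2)*(-4) - (-8)*(-4)) / -4 = 3

(3, -4, -4)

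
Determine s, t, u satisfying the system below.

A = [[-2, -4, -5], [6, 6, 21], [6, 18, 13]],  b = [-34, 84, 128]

(2, 5, 2)

Forward elimination on [A|b]:
R2 <- R2 - (-3)*R1:  [   0   -6    6  -18 ]
R3 <- R3 - (-3)*R1:  [  0   6  -2  26 ]
R3 <- R3 - (-1)*R2:  [ 0  0  4  8 ]
Row echelon form:
[ -2  -4  -5  |  -34 ]
[  0  -6   6  |  -18 ]
[  0   0   4  |    8 ]
Back-substitution:
u = (8) / 4 = 2
t = (-18 - (6)*(2)) / -6 = 5
s = (-34 - (-4)*(5) - (-5)*(2)) / -2 = 2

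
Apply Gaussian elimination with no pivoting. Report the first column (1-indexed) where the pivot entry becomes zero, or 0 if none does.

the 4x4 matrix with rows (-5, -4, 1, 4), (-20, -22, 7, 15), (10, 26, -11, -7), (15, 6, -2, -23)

first zero-pivot column = 3

Naive forward elimination:
R2 <- R2 - (4)*R1:  [  0  -6   3  -1 ]
R3 <- R3 - (-2)*R1:  [  0  18  -9   1 ]
R4 <- R4 - (-3)*R1:  [   0   -6    1  -11 ]
R3 <- R3 - (-3)*R2:  [  0   0   0  -2 ]
R4 <- R4 - (1)*R2:  [   0    0   -2  -10 ]
Matrix at this point:
[ -5  -4   1    4 ]
[  0  -6   3   -1 ]
[  0   0   0   -2 ]
[  0   0  -2  -10 ]
Pivot entry (3,3) is zero but row 4 has -2 in column 3 -> naive elimination stops; a row interchange (e.g. R3 <-> R4) would be required here.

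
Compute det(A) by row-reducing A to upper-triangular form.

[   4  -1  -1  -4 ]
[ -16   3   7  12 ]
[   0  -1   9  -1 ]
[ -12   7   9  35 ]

det(A) = 48

Forward elimination:
R2 <- R2 - (-4)*R1:  [  0  -1   3  -4 ]
R4 <- R4 - (-3)*R1:  [  0   4   6  23 ]
R3 <- R3 - (1)*R2:  [ 0  0  6  3 ]
R4 <- R4 - (-4)*R2:  [  0   0  18   7 ]
R4 <- R4 - (3)*R3:  [  0   0   0  -2 ]
Upper-triangular form:
[ 4  -1  -1  -4 ]
[ 0  -1   3  -4 ]
[ 0   0   6   3 ]
[ 0   0   0  -2 ]
det(A) = (-1)^0 * (4) * (-1) * (6) * (-2) = 48  (0 row swaps -> sign +1)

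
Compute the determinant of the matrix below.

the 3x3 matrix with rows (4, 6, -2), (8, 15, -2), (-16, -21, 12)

Forward elimination:
R2 <- R2 - (2)*R1:  [ 0  3  2 ]
R3 <- R3 - (-4)*R1:  [ 0  3  4 ]
R3 <- R3 - (1)*R2:  [ 0  0  2 ]
Upper-triangular form:
[ 4  6  -2 ]
[ 0  3   2 ]
[ 0  0   2 ]
det(A) = (-1)^0 * (4) * (3) * (2) = 24  (0 row swaps -> sign +1)

det(A) = 24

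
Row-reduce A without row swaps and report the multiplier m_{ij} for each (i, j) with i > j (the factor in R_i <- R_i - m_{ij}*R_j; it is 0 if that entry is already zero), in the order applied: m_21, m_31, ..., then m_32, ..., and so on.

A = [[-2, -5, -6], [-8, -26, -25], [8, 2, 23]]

multipliers: 4, -4, 3

Forward elimination:
R2 <- R2 - (4)*R1:  [  0  -6  -1 ]
R3 <- R3 - (-4)*R1:  [   0  -18   -1 ]
R3 <- R3 - (3)*R2:  [ 0  0  2 ]
Multipliers (in order of application): m_{21} = 4, m_{31} = -4, m_{32} = 3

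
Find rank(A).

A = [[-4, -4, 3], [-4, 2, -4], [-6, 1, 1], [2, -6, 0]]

Row reduction:
R2 <- R2 - (1)*R1:  [  0   6  -7 ]
R3 <- R3 - (3/2)*R1:  [    0     7  -7/2 ]
R4 <- R4 - (-1/2)*R1:  [   0   -8  3/2 ]
R3 <- R3 - (7/6)*R2:  [    0     0  14/3 ]
R4 <- R4 - (-4/3)*R2:  [     0      0  -47/6 ]
R4 <- R4 - (-47/28)*R3:  [ 0  0  0 ]
Row echelon form:
[ -4  -4     3 ]
[  0   6    -7 ]
[  0   0  14/3 ]
[  0   0     0 ]
Nonzero rows / pivot columns: 3

rank(A) = 3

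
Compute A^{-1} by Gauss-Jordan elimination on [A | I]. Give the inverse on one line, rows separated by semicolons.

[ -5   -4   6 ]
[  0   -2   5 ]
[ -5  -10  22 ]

inverse = [3/5 14/5 -4/5; -5/2 -8 5/2; -1 -3 1]

Gauss-Jordan on [A | I]:
R1 <- (1/-5)*R1:  [    1   4/5  -6/5  |  -1/5     0     0 ]
R3 <- R3 - (-5)*R1:  [  0  -6  16  |  -1   0   1 ]
R2 <- (1/-2)*R2:  [    0     1  -5/2  |     0  -1/2     0 ]
R1 <- R1 - (4/5)*R2:  [    1     0   4/5  |  -1/5   2/5     0 ]
R3 <- R3 - (-6)*R2:  [  0   0   1  |  -1  -3   1 ]
R1 <- R1 - (4/5)*R3:  [    1     0     0  |   3/5  14/5  -4/5 ]
R2 <- R2 - (-5/2)*R3:  [    0     1     0  |  -5/2    -8   5/2 ]
Right block of [I | A^{-1}] is the inverse:
[  3/5  14/5  -4/5 ]
[ -5/2    -8   5/2 ]
[   -1    -3     1 ]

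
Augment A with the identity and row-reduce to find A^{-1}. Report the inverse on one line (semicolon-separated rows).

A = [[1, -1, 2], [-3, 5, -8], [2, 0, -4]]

Gauss-Jordan on [A | I]:
R2 <- R2 - (-3)*R1:  [  0   2  -2  |   3   1   0 ]
R3 <- R3 - (2)*R1:  [  0   2  -8  |  -2   0   1 ]
R2 <- (1/2)*R2:  [   0    1   -1  |  3/2  1/2    0 ]
R1 <- R1 - (-1)*R2:  [   1    0    1  |  5/2  1/2    0 ]
R3 <- R3 - (2)*R2:  [  0   0  -6  |  -5  -1   1 ]
R3 <- (1/-6)*R3:  [    0     0     1  |   5/6   1/6  -1/6 ]
R1 <- R1 - (1)*R3:  [   1    0    0  |  5/3  1/3  1/6 ]
R2 <- R2 - (-1)*R3:  [    0     1     0  |   7/3   2/3  -1/6 ]
Right block of [I | A^{-1}] is the inverse:
[ 5/3  1/3   1/6 ]
[ 7/3  2/3  -1/6 ]
[ 5/6  1/6  -1/6 ]

inverse = [5/3 1/3 1/6; 7/3 2/3 -1/6; 5/6 1/6 -1/6]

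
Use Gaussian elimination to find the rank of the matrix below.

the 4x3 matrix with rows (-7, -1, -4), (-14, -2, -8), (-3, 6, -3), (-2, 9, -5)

rank(A) = 3

Row reduction:
R2 <- R2 - (2)*R1:  [ 0  0  0 ]
R3 <- R3 - (3/7)*R1:  [    0  45/7  -9/7 ]
R4 <- R4 - (2/7)*R1:  [     0   65/7  -27/7 ]
R2 <-> R3   (pivot in column 2 was zero)
[ -7    -1     -4 ]
[  0  45/7   -9/7 ]
[  0     0      0 ]
[  0  65/7  -27/7 ]
R4 <- R4 - (13/9)*R2:  [  0   0  -2 ]
R3 <-> R4   (pivot in column 3 was zero)
[ -7    -1    -4 ]
[  0  45/7  -9/7 ]
[  0     0    -2 ]
[  0     0     0 ]
Row echelon form:
[ -7    -1    -4 ]
[  0  45/7  -9/7 ]
[  0     0    -2 ]
[  0     0     0 ]
Nonzero rows / pivot columns: 3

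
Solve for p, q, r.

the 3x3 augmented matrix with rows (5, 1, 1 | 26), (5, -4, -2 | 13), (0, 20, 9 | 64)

(5, 5, -4)

Forward elimination on [A|b]:
R2 <- R2 - (1)*R1:  [   0   -5   -3  -13 ]
R3 <- R3 - (-4)*R2:  [  0   0  -3  12 ]
Row echelon form:
[ 5   1   1  |   26 ]
[ 0  -5  -3  |  -13 ]
[ 0   0  -3  |   12 ]
Back-substitution:
r = (12) / -3 = -4
q = (-13 - (-3)*(-4)) / -5 = 5
p = (26 - (1)*(5) - (1)*(-4)) / 5 = 5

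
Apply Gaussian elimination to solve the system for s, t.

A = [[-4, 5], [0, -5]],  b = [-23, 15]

(2, -3)

Forward elimination on [A|b]:
Row echelon form:
[ -4   5  |  -23 ]
[  0  -5  |   15 ]
Back-substitution:
t = (15) / -5 = -3
s = (-23 - (5)*(-3)) / -4 = 2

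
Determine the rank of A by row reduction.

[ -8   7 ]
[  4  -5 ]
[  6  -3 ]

rank(A) = 2

Row reduction:
R2 <- R2 - (-1/2)*R1:  [    0  -3/2 ]
R3 <- R3 - (-3/4)*R1:  [   0  9/4 ]
R3 <- R3 - (-3/2)*R2:  [ 0  0 ]
Row echelon form:
[ -8     7 ]
[  0  -3/2 ]
[  0     0 ]
Nonzero rows / pivot columns: 2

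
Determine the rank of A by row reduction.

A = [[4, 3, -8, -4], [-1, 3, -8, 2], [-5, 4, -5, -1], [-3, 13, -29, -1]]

rank(A) = 3

Row reduction:
R2 <- R2 - (-1/4)*R1:  [    0  15/4   -10     1 ]
R3 <- R3 - (-5/4)*R1:  [    0  31/4   -15    -6 ]
R4 <- R4 - (-3/4)*R1:  [    0  61/4   -35    -4 ]
R3 <- R3 - (31/15)*R2:  [       0        0     17/3  -121/15 ]
R4 <- R4 - (61/15)*R2:  [       0        0     17/3  -121/15 ]
R4 <- R4 - (1)*R3:  [ 0  0  0  0 ]
Row echelon form:
[ 4     3    -8       -4 ]
[ 0  15/4   -10        1 ]
[ 0     0  17/3  -121/15 ]
[ 0     0     0        0 ]
Nonzero rows / pivot columns: 3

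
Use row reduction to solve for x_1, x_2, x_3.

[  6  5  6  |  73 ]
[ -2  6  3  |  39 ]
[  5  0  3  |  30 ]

(3, 5, 5)

Forward elimination on [A|b]:
R2 <- R2 - (-1/3)*R1:  [     0   23/3      5  190/3 ]
R3 <- R3 - (5/6)*R1:  [      0   -25/6      -2  -185/6 ]
R3 <- R3 - (-25/46)*R2:  [      0       0   33/46  165/46 ]
Row echelon form:
[ 6     5      6  |      73 ]
[ 0  23/3      5  |   190/3 ]
[ 0     0  33/46  |  165/46 ]
Back-substitution:
x_3 = (165/46) / (33/46) = 5
x_2 = (190/3 - (5)*(5)) / (23/3) = 5
x_1 = (73 - (5)*(5) - (6)*(5)) / 6 = 3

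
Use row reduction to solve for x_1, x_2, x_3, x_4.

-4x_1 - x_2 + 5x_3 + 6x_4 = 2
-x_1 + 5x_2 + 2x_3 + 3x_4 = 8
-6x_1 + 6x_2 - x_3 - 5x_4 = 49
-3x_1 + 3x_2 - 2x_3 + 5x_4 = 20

(-5, 2, -2, -1)

Forward elimination on [A|b]:
R2 <- R2 - (1/4)*R1:  [    0  21/4   3/4   3/2  15/2 ]
R3 <- R3 - (3/2)*R1:  [     0   15/2  -17/2    -14     46 ]
R4 <- R4 - (3/4)*R1:  [     0   15/4  -23/4    1/2   37/2 ]
R3 <- R3 - (10/7)*R2:  [      0       0   -67/7  -113/7   247/7 ]
R4 <- R4 - (5/7)*R2:  [     0      0  -44/7   -4/7   92/7 ]
R4 <- R4 - (44/67)*R3:  [       0        0        0   672/67  -672/67 ]
Row echelon form:
[ -4    -1      5       6  |        2 ]
[  0  21/4    3/4     3/2  |     15/2 ]
[  0     0  -67/7  -113/7  |    247/7 ]
[  0     0      0  672/67  |  -672/67 ]
Back-substitution:
x_4 = (-672/67) / (672/67) = -1
x_3 = (247/7 - (-113/7)*(-1)) / (-67/7) = -2
x_2 = (15/2 - (3/4)*(-2) - (3/2)*(-1)) / (21/4) = 2
x_1 = (2 - (-1)*(2) - (5)*(-2) - (6)*(-1)) / -4 = -5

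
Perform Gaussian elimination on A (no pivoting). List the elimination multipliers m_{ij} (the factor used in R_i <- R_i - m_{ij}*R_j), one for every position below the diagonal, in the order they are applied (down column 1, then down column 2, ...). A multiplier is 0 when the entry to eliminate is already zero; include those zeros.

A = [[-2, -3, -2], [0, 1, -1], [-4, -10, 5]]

Forward elimination:
R2: entry in column 1 is already 0 -> m_{21} = 0 (no row operation needed)
R3 <- R3 - (2)*R1:  [  0  -4   9 ]
R3 <- R3 - (-4)*R2:  [ 0  0  5 ]
Multipliers (in order of application): m_{21} = 0, m_{31} = 2, m_{32} = -4

multipliers: 0, 2, -4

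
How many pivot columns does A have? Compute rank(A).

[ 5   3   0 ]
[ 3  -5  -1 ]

rank(A) = 2

Row reduction:
R2 <- R2 - (3/5)*R1:  [     0  -34/5     -1 ]
Row echelon form:
[ 5      3   0 ]
[ 0  -34/5  -1 ]
Nonzero rows / pivot columns: 2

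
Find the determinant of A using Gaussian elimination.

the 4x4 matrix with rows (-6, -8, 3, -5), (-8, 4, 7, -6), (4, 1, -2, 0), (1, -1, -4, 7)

Forward elimination:
R2 <- R2 - (4/3)*R1:  [    0  44/3     3   2/3 ]
R3 <- R3 - (-2/3)*R1:  [     0  -13/3      0  -10/3 ]
R4 <- R4 - (-1/6)*R1:  [    0  -7/3  -7/2  37/6 ]
R3 <- R3 - (-13/44)*R2:  [      0       0   39/44  -69/22 ]
R4 <- R4 - (-7/44)*R2:  [       0        0  -133/44    69/11 ]
R4 <- R4 - (-133/39)*R3:  [       0        0        0  -115/26 ]
Upper-triangular form:
[ -6    -8      3       -5 ]
[  0  44/3      3      2/3 ]
[  0     0  39/44   -69/22 ]
[  0     0      0  -115/26 ]
det(A) = (-1)^0 * (-6) * (44/3) * (39/44) * (-115/26) = 345  (0 row swaps -> sign +1)

det(A) = 345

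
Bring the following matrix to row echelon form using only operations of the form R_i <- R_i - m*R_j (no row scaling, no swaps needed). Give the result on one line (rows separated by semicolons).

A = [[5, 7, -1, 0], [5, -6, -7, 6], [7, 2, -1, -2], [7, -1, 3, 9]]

REF = [5 7 -1 0; 0 -13 -6 6; 0 0 4 -28/5; 0 0 0 223/13]

Forward elimination:
R2 <- R2 - (1)*R1:  [   0  -13   -6    6 ]
R3 <- R3 - (7/5)*R1:  [     0  -39/5    2/5     -2 ]
R4 <- R4 - (7/5)*R1:  [     0  -54/5   22/5      9 ]
R3 <- R3 - (3/5)*R2:  [     0      0      4  -28/5 ]
R4 <- R4 - (54/65)*R2:  [      0       0  122/13  261/65 ]
R4 <- R4 - (61/26)*R3:  [      0       0       0  223/13 ]
Row echelon form:
[ 5    7  -1       0 ]
[ 0  -13  -6       6 ]
[ 0    0   4   -28/5 ]
[ 0    0   0  223/13 ]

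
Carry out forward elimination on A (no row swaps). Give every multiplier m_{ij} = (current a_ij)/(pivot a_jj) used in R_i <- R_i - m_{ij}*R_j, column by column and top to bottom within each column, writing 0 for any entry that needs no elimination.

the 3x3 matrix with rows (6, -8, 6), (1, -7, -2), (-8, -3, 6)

Forward elimination:
R2 <- R2 - (1/6)*R1:  [     0  -17/3     -3 ]
R3 <- R3 - (-4/3)*R1:  [     0  -41/3     14 ]
R3 <- R3 - (41/17)*R2:  [      0       0  361/17 ]
Multipliers (in order of application): m_{21} = 1/6, m_{31} = -4/3, m_{32} = 41/17

multipliers: 1/6, -4/3, 41/17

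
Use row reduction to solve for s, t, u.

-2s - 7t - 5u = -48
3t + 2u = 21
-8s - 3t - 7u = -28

Forward elimination on [A|b]:
R3 <- R3 - (4)*R1:  [   0   25   13  164 ]
R3 <- R3 - (25/3)*R2:  [     0      0  -11/3    -11 ]
Row echelon form:
[ -2  -7     -5  |  -48 ]
[  0   3      2  |   21 ]
[  0   0  -11/3  |  -11 ]
Back-substitution:
u = (-11) / (-11/3) = 3
t = (21 - (2)*(3)) / 3 = 5
s = (-48 - (-7)*(5) - (-5)*(3)) / -2 = -1

(-1, 5, 3)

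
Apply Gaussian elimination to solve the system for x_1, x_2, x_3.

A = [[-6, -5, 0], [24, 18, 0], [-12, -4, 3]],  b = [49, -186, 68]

Forward elimination on [A|b]:
R2 <- R2 - (-4)*R1:  [  0  -2   0  10 ]
R3 <- R3 - (2)*R1:  [   0    6    3  -30 ]
R3 <- R3 - (-3)*R2:  [ 0  0  3  0 ]
Row echelon form:
[ -6  -5  0  |  49 ]
[  0  -2  0  |  10 ]
[  0   0  3  |   0 ]
Back-substitution:
x_3 = (0) / 3 = 0
x_2 = (10) / -2 = -5
x_1 = (49 - (-5)*(-5)) / -6 = -4

(-4, -5, 0)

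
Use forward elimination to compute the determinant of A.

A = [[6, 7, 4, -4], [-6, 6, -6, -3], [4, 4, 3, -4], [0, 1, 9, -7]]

Forward elimination:
R2 <- R2 - (-1)*R1:  [  0  13  -2  -7 ]
R3 <- R3 - (2/3)*R1:  [    0  -2/3   1/3  -4/3 ]
R3 <- R3 - (-2/39)*R2:  [      0       0    3/13  -22/13 ]
R4 <- R4 - (1/13)*R2:  [      0       0  119/13  -84/13 ]
R4 <- R4 - (119/3)*R3:  [     0      0      0  182/3 ]
Upper-triangular form:
[ 6   7     4      -4 ]
[ 0  13    -2      -7 ]
[ 0   0  3/13  -22/13 ]
[ 0   0     0   182/3 ]
det(A) = (-1)^0 * (6) * (13) * (3/13) * (182/3) = 1092  (0 row swaps -> sign +1)

det(A) = 1092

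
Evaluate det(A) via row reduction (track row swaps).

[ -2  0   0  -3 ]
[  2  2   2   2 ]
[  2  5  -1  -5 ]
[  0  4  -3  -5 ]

det(A) = 82

Forward elimination:
R2 <- R2 - (-1)*R1:  [  0   2   2  -1 ]
R3 <- R3 - (-1)*R1:  [  0   5  -1  -8 ]
R3 <- R3 - (5/2)*R2:  [     0      0     -6  -11/2 ]
R4 <- R4 - (2)*R2:  [  0   0  -7  -3 ]
R4 <- R4 - (7/6)*R3:  [     0      0      0  41/12 ]
Upper-triangular form:
[ -2  0   0     -3 ]
[  0  2   2     -1 ]
[  0  0  -6  -11/2 ]
[  0  0   0  41/12 ]
det(A) = (-1)^0 * (-2) * (2) * (-6) * (41/12) = 82  (0 row swaps -> sign +1)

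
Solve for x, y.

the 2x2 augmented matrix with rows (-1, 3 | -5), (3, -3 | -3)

Forward elimination on [A|b]:
R2 <- R2 - (-3)*R1:  [   0    6  -18 ]
Row echelon form:
[ -1  3  |   -5 ]
[  0  6  |  -18 ]
Back-substitution:
y = (-18) / 6 = -3
x = (-5 - (3)*(-3)) / -1 = -4

(-4, -3)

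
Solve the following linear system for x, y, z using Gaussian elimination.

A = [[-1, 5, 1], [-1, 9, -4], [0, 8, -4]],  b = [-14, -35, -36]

Forward elimination on [A|b]:
R2 <- R2 - (1)*R1:  [   0    4   -5  -21 ]
R3 <- R3 - (2)*R2:  [ 0  0  6  6 ]
Row echelon form:
[ -1  5   1  |  -14 ]
[  0  4  -5  |  -21 ]
[  0  0   6  |    6 ]
Back-substitution:
z = (6) / 6 = 1
y = (-21 - (-5)*(1)) / 4 = -4
x = (-14 - (5)*(-4) - (1)*(1)) / -1 = -5

(-5, -4, 1)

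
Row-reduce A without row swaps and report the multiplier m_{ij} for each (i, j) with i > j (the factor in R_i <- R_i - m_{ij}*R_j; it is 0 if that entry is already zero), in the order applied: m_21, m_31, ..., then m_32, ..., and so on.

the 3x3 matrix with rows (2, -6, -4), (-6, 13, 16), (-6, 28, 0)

Forward elimination:
R2 <- R2 - (-3)*R1:  [  0  -5   4 ]
R3 <- R3 - (-3)*R1:  [   0   10  -12 ]
R3 <- R3 - (-2)*R2:  [  0   0  -4 ]
Multipliers (in order of application): m_{21} = -3, m_{31} = -3, m_{32} = -2

multipliers: -3, -3, -2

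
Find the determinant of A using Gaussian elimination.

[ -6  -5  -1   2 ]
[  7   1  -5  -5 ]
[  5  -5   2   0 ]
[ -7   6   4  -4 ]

Forward elimination:
R2 <- R2 - (-7/6)*R1:  [     0  -29/6  -37/6   -8/3 ]
R3 <- R3 - (-5/6)*R1:  [     0  -55/6    7/6    5/3 ]
R4 <- R4 - (7/6)*R1:  [     0   71/6   31/6  -19/3 ]
R3 <- R3 - (55/29)*R2:  [      0       0  373/29  195/29 ]
R4 <- R4 - (-71/29)*R2:  [       0        0  -288/29  -373/29 ]
R4 <- R4 - (-288/373)*R3:  [         0          0          0  -2861/373 ]
Upper-triangular form:
[ -6     -5      -1          2 ]
[  0  -29/6   -37/6       -8/3 ]
[  0      0  373/29     195/29 ]
[  0      0       0  -2861/373 ]
det(A) = (-1)^0 * (-6) * (-29/6) * (373/29) * (-2861/373) = -2861  (0 row swaps -> sign +1)

det(A) = -2861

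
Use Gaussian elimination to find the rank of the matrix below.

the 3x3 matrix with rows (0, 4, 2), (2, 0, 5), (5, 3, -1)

rank(A) = 3

Row reduction:
R1 <-> R2   (pivot in column 1 was zero)
[ 2  0   5 ]
[ 0  4   2 ]
[ 5  3  -1 ]
R3 <- R3 - (5/2)*R1:  [     0      3  -27/2 ]
R3 <- R3 - (3/4)*R2:  [   0    0  -15 ]
Row echelon form:
[ 2  0    5 ]
[ 0  4    2 ]
[ 0  0  -15 ]
Nonzero rows / pivot columns: 3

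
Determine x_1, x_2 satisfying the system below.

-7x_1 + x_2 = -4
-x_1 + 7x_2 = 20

Forward elimination on [A|b]:
R2 <- R2 - (1/7)*R1:  [     0   48/7  144/7 ]
Row echelon form:
[ -7     1  |     -4 ]
[  0  48/7  |  144/7 ]
Back-substitution:
x_2 = (144/7) / (48/7) = 3
x_1 = (-4 - (1)*(3)) / -7 = 1

(1, 3)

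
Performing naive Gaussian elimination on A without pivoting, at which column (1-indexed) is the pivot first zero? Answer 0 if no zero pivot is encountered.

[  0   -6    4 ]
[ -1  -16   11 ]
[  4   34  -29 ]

Naive forward elimination:
Pivot entry (1,1) is zero but row 2 has -1 in column 1 -> naive elimination stops; a row interchange (e.g. R1 <-> R2) would be required here.

first zero-pivot column = 1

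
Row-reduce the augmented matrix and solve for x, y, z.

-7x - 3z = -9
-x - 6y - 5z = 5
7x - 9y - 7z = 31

(3, 2, -4)

Forward elimination on [A|b]:
R2 <- R2 - (1/7)*R1:  [     0     -6  -32/7   44/7 ]
R3 <- R3 - (-1)*R1:  [   0   -9  -10   22 ]
R3 <- R3 - (3/2)*R2:  [     0      0  -22/7   88/7 ]
Row echelon form:
[ -7   0     -3  |    -9 ]
[  0  -6  -32/7  |  44/7 ]
[  0   0  -22/7  |  88/7 ]
Back-substitution:
z = (88/7) / (-22/7) = -4
y = (44/7 - (-32/7)*(-4)) / -6 = 2
x = (-9 - (-3)*(-4)) / -7 = 3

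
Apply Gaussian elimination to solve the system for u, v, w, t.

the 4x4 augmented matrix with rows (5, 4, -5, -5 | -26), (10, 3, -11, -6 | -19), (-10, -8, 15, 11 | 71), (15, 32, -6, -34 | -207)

Forward elimination on [A|b]:
R2 <- R2 - (2)*R1:  [  0  -5  -1   4  33 ]
R3 <- R3 - (-2)*R1:  [  0   0   5   1  19 ]
R4 <- R4 - (3)*R1:  [    0    20     9   -19  -129 ]
R4 <- R4 - (-4)*R2:  [  0   0   5  -3   3 ]
R4 <- R4 - (1)*R3:  [   0    0    0   -4  -16 ]
Row echelon form:
[ 5   4  -5  -5  |  -26 ]
[ 0  -5  -1   4  |   33 ]
[ 0   0   5   1  |   19 ]
[ 0   0   0  -4  |  -16 ]
Back-substitution:
t = (-16) / -4 = 4
w = (19 - (1)*(4)) / 5 = 3
v = (33 - (-1)*(3) - (4)*(4)) / -5 = -4
u = (-26 - (4)*(-4) - (-5)*(3) - (-5)*(4)) / 5 = 5

(5, -4, 3, 4)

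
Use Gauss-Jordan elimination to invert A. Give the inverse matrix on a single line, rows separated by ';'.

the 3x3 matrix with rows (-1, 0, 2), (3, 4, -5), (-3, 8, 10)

inverse = [-10 -2 1; 15/8 1/2 -1/8; -9/2 -1 1/2]

Gauss-Jordan on [A | I]:
R1 <- (1/-1)*R1:  [  1   0  -2  |  -1   0   0 ]
R2 <- R2 - (3)*R1:  [ 0  4  1  |  3  1  0 ]
R3 <- R3 - (-3)*R1:  [  0   8   4  |  -3   0   1 ]
R2 <- (1/4)*R2:  [   0    1  1/4  |  3/4  1/4    0 ]
R3 <- R3 - (8)*R2:  [  0   0   2  |  -9  -2   1 ]
R3 <- (1/2)*R3:  [    0     0     1  |  -9/2    -1   1/2 ]
R1 <- R1 - (-2)*R3:  [   1    0    0  |  -10   -2    1 ]
R2 <- R2 - (1/4)*R3:  [    0     1     0  |  15/8   1/2  -1/8 ]
Right block of [I | A^{-1}] is the inverse:
[  -10   -2     1 ]
[ 15/8  1/2  -1/8 ]
[ -9/2   -1   1/2 ]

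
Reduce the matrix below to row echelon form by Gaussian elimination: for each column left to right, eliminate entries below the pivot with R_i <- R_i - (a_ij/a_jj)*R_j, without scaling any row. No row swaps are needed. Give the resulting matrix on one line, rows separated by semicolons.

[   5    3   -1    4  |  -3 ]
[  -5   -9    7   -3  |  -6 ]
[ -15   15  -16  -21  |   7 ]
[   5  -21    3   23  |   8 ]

REF = [5 3 -1 4 -3; 0 -6 6 1 -9; 0 0 5 -5 -38; 0 0 0 -5 -105]

Forward elimination:
R2 <- R2 - (-1)*R1:  [  0  -6   6   1  -9 ]
R3 <- R3 - (-3)*R1:  [   0   24  -19   -9   -2 ]
R4 <- R4 - (1)*R1:  [   0  -24    4   19   11 ]
R3 <- R3 - (-4)*R2:  [   0    0    5   -5  -38 ]
R4 <- R4 - (4)*R2:  [   0    0  -20   15   47 ]
R4 <- R4 - (-4)*R3:  [    0     0     0    -5  -105 ]
Row echelon form:
[ 5   3  -1   4  |    -3 ]
[ 0  -6   6   1  |    -9 ]
[ 0   0   5  -5  |   -38 ]
[ 0   0   0  -5  |  -105 ]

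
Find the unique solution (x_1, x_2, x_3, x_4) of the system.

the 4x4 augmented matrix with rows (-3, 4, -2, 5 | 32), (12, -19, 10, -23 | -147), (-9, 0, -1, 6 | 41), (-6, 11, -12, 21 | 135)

Forward elimination on [A|b]:
R2 <- R2 - (-4)*R1:  [   0   -3    2   -3  -19 ]
R3 <- R3 - (3)*R1:  [   0  -12    5   -9  -55 ]
R4 <- R4 - (2)*R1:  [  0   3  -8  11  71 ]
R3 <- R3 - (4)*R2:  [  0   0  -3   3  21 ]
R4 <- R4 - (-1)*R2:  [  0   0  -6   8  52 ]
R4 <- R4 - (2)*R3:  [  0   0   0   2  10 ]
Row echelon form:
[ -3   4  -2   5  |   32 ]
[  0  -3   2  -3  |  -19 ]
[  0   0  -3   3  |   21 ]
[  0   0   0   2  |   10 ]
Back-substitution:
x_4 = (10) / 2 = 5
x_3 = (21 - (3)*(5)) / -3 = -2
x_2 = (-19 - (2)*(-2) - (-3)*(5)) / -3 = 0
x_1 = (32 - (4)*(0) - (-2)*(-2) - (5)*(5)) / -3 = -1

(-1, 0, -2, 5)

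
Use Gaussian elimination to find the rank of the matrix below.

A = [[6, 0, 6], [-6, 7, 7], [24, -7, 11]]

rank(A) = 2

Row reduction:
R2 <- R2 - (-1)*R1:  [  0   7  13 ]
R3 <- R3 - (4)*R1:  [   0   -7  -13 ]
R3 <- R3 - (-1)*R2:  [ 0  0  0 ]
Row echelon form:
[ 6  0   6 ]
[ 0  7  13 ]
[ 0  0   0 ]
Nonzero rows / pivot columns: 2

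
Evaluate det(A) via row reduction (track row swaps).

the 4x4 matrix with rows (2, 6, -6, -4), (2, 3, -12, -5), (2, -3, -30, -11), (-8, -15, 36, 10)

det(A) = -180

Forward elimination:
R2 <- R2 - (1)*R1:  [  0  -3  -6  -1 ]
R3 <- R3 - (1)*R1:  [   0   -9  -24   -7 ]
R4 <- R4 - (-4)*R1:  [  0   9  12  -6 ]
R3 <- R3 - (3)*R2:  [  0   0  -6  -4 ]
R4 <- R4 - (-3)*R2:  [  0   0  -6  -9 ]
R4 <- R4 - (1)*R3:  [  0   0   0  -5 ]
Upper-triangular form:
[ 2   6  -6  -4 ]
[ 0  -3  -6  -1 ]
[ 0   0  -6  -4 ]
[ 0   0   0  -5 ]
det(A) = (-1)^0 * (2) * (-3) * (-6) * (-5) = -180  (0 row swaps -> sign +1)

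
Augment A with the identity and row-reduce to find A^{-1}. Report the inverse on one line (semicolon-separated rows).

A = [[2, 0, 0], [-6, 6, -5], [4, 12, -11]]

inverse = [1/2 0 0; 43/6 11/6 -5/6; 8 2 -1]

Gauss-Jordan on [A | I]:
R1 <- (1/2)*R1:  [   1    0    0  |  1/2    0    0 ]
R2 <- R2 - (-6)*R1:  [  0   6  -5  |   3   1   0 ]
R3 <- R3 - (4)*R1:  [   0   12  -11  |   -2    0    1 ]
R2 <- (1/6)*R2:  [    0     1  -5/6  |   1/2   1/6     0 ]
R3 <- R3 - (12)*R2:  [  0   0  -1  |  -8  -2   1 ]
R3 <- (1/-1)*R3:  [  0   0   1  |   8   2  -1 ]
R2 <- R2 - (-5/6)*R3:  [    0     1     0  |  43/6  11/6  -5/6 ]
Right block of [I | A^{-1}] is the inverse:
[  1/2     0     0 ]
[ 43/6  11/6  -5/6 ]
[    8     2    -1 ]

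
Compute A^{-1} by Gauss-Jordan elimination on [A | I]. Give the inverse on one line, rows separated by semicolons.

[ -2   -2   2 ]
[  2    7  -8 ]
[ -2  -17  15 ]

inverse = [-31/50 -2/25 1/25; -7/25 -13/25 -6/25; -2/5 -3/5 -1/5]

Gauss-Jordan on [A | I]:
R1 <- (1/-2)*R1:  [    1     1    -1  |  -1/2     0     0 ]
R2 <- R2 - (2)*R1:  [  0   5  -6  |   1   1   0 ]
R3 <- R3 - (-2)*R1:  [   0  -15   13  |   -1    0    1 ]
R2 <- (1/5)*R2:  [    0     1  -6/5  |   1/5   1/5     0 ]
R1 <- R1 - (1)*R2:  [     1      0    1/5  |  -7/10   -1/5      0 ]
R3 <- R3 - (-15)*R2:  [  0   0  -5  |   2   3   1 ]
R3 <- (1/-5)*R3:  [    0     0     1  |  -2/5  -3/5  -1/5 ]
R1 <- R1 - (1/5)*R3:  [      1       0       0  |  -31/50   -2/25    1/25 ]
R2 <- R2 - (-6/5)*R3:  [      0       1       0  |   -7/25  -13/25   -6/25 ]
Right block of [I | A^{-1}] is the inverse:
[ -31/50   -2/25   1/25 ]
[  -7/25  -13/25  -6/25 ]
[   -2/5    -3/5   -1/5 ]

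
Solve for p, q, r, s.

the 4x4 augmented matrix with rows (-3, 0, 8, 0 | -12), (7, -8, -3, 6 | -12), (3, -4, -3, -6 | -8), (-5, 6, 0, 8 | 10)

Forward elimination on [A|b]:
R2 <- R2 - (-7/3)*R1:  [    0    -8  47/3     6   -40 ]
R3 <- R3 - (-1)*R1:  [   0   -4    5   -6  -20 ]
R4 <- R4 - (5/3)*R1:  [     0      6  -40/3      8     30 ]
R3 <- R3 - (1/2)*R2:  [     0      0  -17/6     -9      0 ]
R4 <- R4 - (-3/4)*R2:  [      0       0  -19/12    25/2       0 ]
R4 <- R4 - (19/34)*R3:  [      0       0       0  298/17       0 ]
Row echelon form:
[ -3   0      8       0  |  -12 ]
[  0  -8   47/3       6  |  -40 ]
[  0   0  -17/6      -9  |    0 ]
[  0   0      0  298/17  |    0 ]
Back-substitution:
s = (0) / (298/17) = 0
r = (0 - (-9)*(0)) / (-17/6) = 0
q = (-40 - (47/3)*(0) - (6)*(0)) / -8 = 5
p = (-12 - (8)*(0)) / -3 = 4

(4, 5, 0, 0)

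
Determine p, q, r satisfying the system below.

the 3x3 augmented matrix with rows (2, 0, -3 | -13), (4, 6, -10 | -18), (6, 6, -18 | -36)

(-5, 2, 1)

Forward elimination on [A|b]:
R2 <- R2 - (2)*R1:  [  0   6  -4   8 ]
R3 <- R3 - (3)*R1:  [  0   6  -9   3 ]
R3 <- R3 - (1)*R2:  [  0   0  -5  -5 ]
Row echelon form:
[ 2  0  -3  |  -13 ]
[ 0  6  -4  |    8 ]
[ 0  0  -5  |   -5 ]
Back-substitution:
r = (-5) / -5 = 1
q = (8 - (-4)*(1)) / 6 = 2
p = (-13 - (-3)*(1)) / 2 = -5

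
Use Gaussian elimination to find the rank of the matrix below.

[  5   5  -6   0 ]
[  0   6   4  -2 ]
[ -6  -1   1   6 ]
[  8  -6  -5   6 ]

Row reduction:
R3 <- R3 - (-6/5)*R1:  [     0      5  -31/5      6 ]
R4 <- R4 - (8/5)*R1:  [    0   -14  23/5     6 ]
R3 <- R3 - (5/6)*R2:  [       0        0  -143/15     23/3 ]
R4 <- R4 - (-7/3)*R2:  [      0       0  209/15     4/3 ]
R4 <- R4 - (-19/13)*R3:  [      0       0       0  163/13 ]
Row echelon form:
[ 5  5       -6       0 ]
[ 0  6        4      -2 ]
[ 0  0  -143/15    23/3 ]
[ 0  0        0  163/13 ]
Nonzero rows / pivot columns: 4

rank(A) = 4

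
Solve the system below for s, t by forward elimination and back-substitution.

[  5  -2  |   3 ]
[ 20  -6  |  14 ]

Forward elimination on [A|b]:
R2 <- R2 - (4)*R1:  [ 0  2  2 ]
Row echelon form:
[ 5  -2  |  3 ]
[ 0   2  |  2 ]
Back-substitution:
t = (2) / 2 = 1
s = (3 - (-2)*(1)) / 5 = 1

(1, 1)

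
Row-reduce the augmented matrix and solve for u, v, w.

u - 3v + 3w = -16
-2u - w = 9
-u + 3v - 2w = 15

(-4, 3, -1)

Forward elimination on [A|b]:
R2 <- R2 - (-2)*R1:  [   0   -6    5  -23 ]
R3 <- R3 - (-1)*R1:  [  0   0   1  -1 ]
Row echelon form:
[ 1  -3  3  |  -16 ]
[ 0  -6  5  |  -23 ]
[ 0   0  1  |   -1 ]
Back-substitution:
w = (-1) / 1 = -1
v = (-23 - (5)*(-1)) / -6 = 3
u = (-16 - (-3)*(3) - (3)*(-1)) / 1 = -4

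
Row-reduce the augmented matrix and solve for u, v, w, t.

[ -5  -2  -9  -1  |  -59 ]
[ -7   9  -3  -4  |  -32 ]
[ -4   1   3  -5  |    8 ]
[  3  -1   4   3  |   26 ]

Forward elimination on [A|b]:
R2 <- R2 - (7/5)*R1:  [     0   59/5   48/5  -13/5  253/5 ]
R3 <- R3 - (4/5)*R1:  [     0   13/5   51/5  -21/5  276/5 ]
R4 <- R4 - (-3/5)*R1:  [     0  -11/5   -7/5   12/5  -47/5 ]
R3 <- R3 - (13/59)*R2:  [       0        0   477/59  -214/59  2599/59 ]
R4 <- R4 - (-11/59)*R2:  [      0       0   23/59  113/59    2/59 ]
R4 <- R4 - (23/477)*R3:  [        0         0         0   997/477  -997/477 ]
Row echelon form:
[ -5    -2      -9       -1  |       -59 ]
[  0  59/5    48/5    -13/5  |     253/5 ]
[  0     0  477/59  -214/59  |   2599/59 ]
[  0     0       0  997/477  |  -997/477 ]
Back-substitution:
t = (-997/477) / (997/477) = -1
w = (2599/59 - (-214/59)*(-1)) / (477/59) = 5
v = (253/5 - (48/5)*(5) - (-13/5)*(-1)) / (59/5) = 0
u = (-59 - (-2)*(0) - (-9)*(5) - (-1)*(-1)) / -5 = 3

(3, 0, 5, -1)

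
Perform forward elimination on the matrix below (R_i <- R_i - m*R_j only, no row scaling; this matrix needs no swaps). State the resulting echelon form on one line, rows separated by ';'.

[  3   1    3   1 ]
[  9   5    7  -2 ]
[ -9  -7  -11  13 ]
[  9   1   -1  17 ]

REF = [3 1 3 1; 0 2 -2 -5; 0 0 -6 6; 0 0 0 -3]

Forward elimination:
R2 <- R2 - (3)*R1:  [  0   2  -2  -5 ]
R3 <- R3 - (-3)*R1:  [  0  -4  -2  16 ]
R4 <- R4 - (3)*R1:  [   0   -2  -10   14 ]
R3 <- R3 - (-2)*R2:  [  0   0  -6   6 ]
R4 <- R4 - (-1)*R2:  [   0    0  -12    9 ]
R4 <- R4 - (2)*R3:  [  0   0   0  -3 ]
Row echelon form:
[ 3  1   3   1 ]
[ 0  2  -2  -5 ]
[ 0  0  -6   6 ]
[ 0  0   0  -3 ]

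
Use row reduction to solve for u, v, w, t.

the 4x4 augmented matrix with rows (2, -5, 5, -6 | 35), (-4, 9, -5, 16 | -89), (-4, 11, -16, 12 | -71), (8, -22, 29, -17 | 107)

(0, -1, 0, -5)

Forward elimination on [A|b]:
R2 <- R2 - (-2)*R1:  [   0   -1    5    4  -19 ]
R3 <- R3 - (-2)*R1:  [  0   1  -6   0  -1 ]
R4 <- R4 - (4)*R1:  [   0   -2    9    7  -33 ]
R3 <- R3 - (-1)*R2:  [   0    0   -1    4  -20 ]
R4 <- R4 - (2)*R2:  [  0   0  -1  -1   5 ]
R4 <- R4 - (1)*R3:  [  0   0   0  -5  25 ]
Row echelon form:
[ 2  -5   5  -6  |   35 ]
[ 0  -1   5   4  |  -19 ]
[ 0   0  -1   4  |  -20 ]
[ 0   0   0  -5  |   25 ]
Back-substitution:
t = (25) / -5 = -5
w = (-20 - (4)*(-5)) / -1 = 0
v = (-19 - (5)*(0) - (4)*(-5)) / -1 = -1
u = (35 - (-5)*(-1) - (5)*(0) - (-6)*(-5)) / 2 = 0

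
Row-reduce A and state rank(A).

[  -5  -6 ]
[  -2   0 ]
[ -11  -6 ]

rank(A) = 2

Row reduction:
R2 <- R2 - (2/5)*R1:  [    0  12/5 ]
R3 <- R3 - (11/5)*R1:  [    0  36/5 ]
R3 <- R3 - (3)*R2:  [ 0  0 ]
Row echelon form:
[ -5    -6 ]
[  0  12/5 ]
[  0     0 ]
Nonzero rows / pivot columns: 2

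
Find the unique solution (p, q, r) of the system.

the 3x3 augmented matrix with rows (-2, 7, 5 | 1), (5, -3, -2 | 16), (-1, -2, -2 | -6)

Forward elimination on [A|b]:
R2 <- R2 - (-5/2)*R1:  [    0  29/2  21/2  37/2 ]
R3 <- R3 - (1/2)*R1:  [     0  -11/2   -9/2  -13/2 ]
R3 <- R3 - (-11/29)*R2:  [      0       0  -15/29   15/29 ]
Row echelon form:
[ -2     7       5  |      1 ]
[  0  29/2    21/2  |   37/2 ]
[  0     0  -15/29  |  15/29 ]
Back-substitution:
r = (15/29) / (-15/29) = -1
q = (37/2 - (21/2)*(-1)) / (29/2) = 2
p = (1 - (7)*(2) - (5)*(-1)) / -2 = 4

(4, 2, -1)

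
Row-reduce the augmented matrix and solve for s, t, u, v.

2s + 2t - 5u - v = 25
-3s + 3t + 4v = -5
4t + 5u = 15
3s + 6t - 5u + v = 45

Forward elimination on [A|b]:
R2 <- R2 - (-3/2)*R1:  [     0      6  -15/2    5/2   65/2 ]
R4 <- R4 - (3/2)*R1:  [    0     3   5/2   5/2  15/2 ]
R3 <- R3 - (2/3)*R2:  [     0      0     10   -5/3  -20/3 ]
R4 <- R4 - (1/2)*R2:  [     0      0   25/4    5/4  -35/4 ]
R4 <- R4 - (5/8)*R3:  [      0       0       0   55/24  -55/12 ]
Row echelon form:
[ 2  2     -5     -1  |      25 ]
[ 0  6  -15/2    5/2  |    65/2 ]
[ 0  0     10   -5/3  |   -20/3 ]
[ 0  0      0  55/24  |  -55/12 ]
Back-substitution:
v = (-55/12) / (55/24) = -2
u = (-20/3 - (-5/3)*(-2)) / 10 = -1
t = (65/2 - (-15/2)*(-1) - (5/2)*(-2)) / 6 = 5
s = (25 - (2)*(5) - (-5)*(-1) - (-1)*(-2)) / 2 = 4

(4, 5, -1, -2)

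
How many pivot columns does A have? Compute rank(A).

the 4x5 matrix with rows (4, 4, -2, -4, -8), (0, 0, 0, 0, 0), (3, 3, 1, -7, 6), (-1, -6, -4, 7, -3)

rank(A) = 3

Row reduction:
R3 <- R3 - (3/4)*R1:  [   0    0  5/2   -4   12 ]
R4 <- R4 - (-1/4)*R1:  [    0    -5  -9/2     6    -5 ]
R2 <-> R4   (pivot in column 2 was zero)
[ 4   4    -2  -4  -8 ]
[ 0  -5  -9/2   6  -5 ]
[ 0   0   5/2  -4  12 ]
[ 0   0     0   0   0 ]
Row echelon form:
[ 4   4    -2  -4  -8 ]
[ 0  -5  -9/2   6  -5 ]
[ 0   0   5/2  -4  12 ]
[ 0   0     0   0   0 ]
Nonzero rows / pivot columns: 3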